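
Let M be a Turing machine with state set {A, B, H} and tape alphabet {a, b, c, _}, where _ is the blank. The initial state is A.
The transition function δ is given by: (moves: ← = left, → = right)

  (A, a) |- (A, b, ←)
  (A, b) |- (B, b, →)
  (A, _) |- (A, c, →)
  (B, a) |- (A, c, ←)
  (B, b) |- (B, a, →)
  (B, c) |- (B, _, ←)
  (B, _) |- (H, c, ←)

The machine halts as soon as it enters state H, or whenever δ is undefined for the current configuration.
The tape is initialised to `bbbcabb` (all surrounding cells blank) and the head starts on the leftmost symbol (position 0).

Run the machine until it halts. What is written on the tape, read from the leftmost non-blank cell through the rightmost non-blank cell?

A | [b]bbcabb   read b → write b, move →, go to B
B | b[b]bcabb   read b → write a, move →, go to B
B | ba[b]cabb   read b → write a, move →, go to B
B | baa[c]abb   read c → write _, move ←, go to B
B | ba[a]_abb   read a → write c, move ←, go to A
A | b[a]c_abb   read a → write b, move ←, go to A
A | [b]bc_abb   read b → write b, move →, go to B
B | b[b]c_abb   read b → write a, move →, go to B
B | ba[c]_abb   read c → write _, move ←, go to B
B | b[a]__abb   read a → write c, move ←, go to A
A | [b]c__abb   read b → write b, move →, go to B
B | b[c]__abb   read c → write _, move ←, go to B
B | [b]___abb   read b → write a, move →, go to B
B | a[_]__abb   read _ → write c, move ←, go to H
H | [a]c__abb
The non-blank tape span at halt is ac__abb.

ac__abb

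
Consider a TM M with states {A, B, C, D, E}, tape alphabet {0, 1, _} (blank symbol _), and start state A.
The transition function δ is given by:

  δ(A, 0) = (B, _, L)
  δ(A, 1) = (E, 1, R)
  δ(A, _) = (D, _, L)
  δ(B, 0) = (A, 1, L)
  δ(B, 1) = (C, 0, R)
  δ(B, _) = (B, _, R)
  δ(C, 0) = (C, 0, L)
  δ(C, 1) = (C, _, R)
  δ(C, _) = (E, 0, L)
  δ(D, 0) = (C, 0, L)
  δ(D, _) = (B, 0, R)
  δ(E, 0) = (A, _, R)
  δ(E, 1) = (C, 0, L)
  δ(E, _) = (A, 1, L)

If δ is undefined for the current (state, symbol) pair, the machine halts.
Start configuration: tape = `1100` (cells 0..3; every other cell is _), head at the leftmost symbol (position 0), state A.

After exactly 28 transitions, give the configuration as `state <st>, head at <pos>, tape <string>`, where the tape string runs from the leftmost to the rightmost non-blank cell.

A | ___[1]100   read 1 → write 1, move R, go to E
E | ___1[1]00   read 1 → write 0, move L, go to C
C | ___[1]000   read 1 → write _, move R, go to C
C | ____[0]00   read 0 → write 0, move L, go to C
C | ___[_]000   read _ → write 0, move L, go to E
E | __[_]0000   read _ → write 1, move L, go to A
A | _[_]10000   read _ → write _, move L, go to D
D | [_]_10000   read _ → write 0, move R, go to B
B | 0[_]10000   read _ → write _, move R, go to B
B | 0_[1]0000   read 1 → write 0, move R, go to C
C | 0_0[0]000   read 0 → write 0, move L, go to C
C | 0_[0]0000   read 0 → write 0, move L, go to C
C | 0[_]00000   read _ → write 0, move L, go to E
E | [0]000000   read 0 → write _, move R, go to A
A | _[0]00000   read 0 → write _, move L, go to B
B | [_]_00000   read _ → write _, move R, go to B
B | _[_]00000   read _ → write _, move R, go to B
B | __[0]0000   read 0 → write 1, move L, go to A
A | _[_]10000   read _ → write _, move L, go to D
D | [_]_10000   read _ → write 0, move R, go to B
B | 0[_]10000   read _ → write _, move R, go to B
B | 0_[1]0000   read 1 → write 0, move R, go to C
C | 0_0[0]000   read 0 → write 0, move L, go to C
C | 0_[0]0000   read 0 → write 0, move L, go to C
C | 0[_]00000   read _ → write 0, move L, go to E
E | [0]000000   read 0 → write _, move R, go to A
A | _[0]00000   read 0 → write _, move L, go to B
B | [_]_00000   read _ → write _, move R, go to B
B | _[_]00000
After 28 steps: state B, head at -2, tape 00000.

state B, head at -2, tape 00000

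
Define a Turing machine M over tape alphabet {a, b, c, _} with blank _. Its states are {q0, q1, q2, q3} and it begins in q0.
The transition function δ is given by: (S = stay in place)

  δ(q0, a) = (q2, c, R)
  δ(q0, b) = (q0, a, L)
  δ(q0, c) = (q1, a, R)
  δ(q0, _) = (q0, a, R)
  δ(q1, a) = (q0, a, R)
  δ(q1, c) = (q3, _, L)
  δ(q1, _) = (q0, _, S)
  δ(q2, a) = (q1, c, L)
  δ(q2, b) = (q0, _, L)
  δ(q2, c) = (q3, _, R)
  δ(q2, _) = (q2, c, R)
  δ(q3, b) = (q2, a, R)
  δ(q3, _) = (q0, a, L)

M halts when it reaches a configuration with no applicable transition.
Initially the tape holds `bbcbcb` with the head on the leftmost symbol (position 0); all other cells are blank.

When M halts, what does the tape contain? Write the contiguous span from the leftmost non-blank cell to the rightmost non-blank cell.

q0 | _[b]bcbcb   read b → write a, move L, go to q0
q0 | [_]abcbcb   read _ → write a, move R, go to q0
q0 | a[a]bcbcb   read a → write c, move R, go to q2
q2 | ac[b]cbcb   read b → write _, move L, go to q0
q0 | a[c]_cbcb   read c → write a, move R, go to q1
q1 | aa[_]cbcb   read _ → write _, move S, go to q0
q0 | aa[_]cbcb   read _ → write a, move R, go to q0
q0 | aaa[c]bcb   read c → write a, move R, go to q1
q1 | aaaa[b]cb
The non-blank tape span at halt is aaaabcb.

aaaabcb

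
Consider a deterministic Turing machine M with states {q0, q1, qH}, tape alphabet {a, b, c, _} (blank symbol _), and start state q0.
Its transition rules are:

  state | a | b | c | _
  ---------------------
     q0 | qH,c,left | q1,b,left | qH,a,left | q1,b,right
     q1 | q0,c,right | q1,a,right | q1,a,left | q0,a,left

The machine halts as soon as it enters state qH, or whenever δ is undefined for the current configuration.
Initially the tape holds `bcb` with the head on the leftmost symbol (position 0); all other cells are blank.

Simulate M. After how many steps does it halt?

state=q0 head=0 tape=__[b]cb   (q0,b)→(q1,b,left)
state=q1 head=-1 tape=_[_]bcb   (q1,_)→(q0,a,left)
state=q0 head=-2 tape=[_]abcb   (q0,_)→(q1,b,right)
state=q1 head=-1 tape=b[a]bcb   (q1,a)→(q0,c,right)
state=q0 head=0 tape=bc[b]cb   (q0,b)→(q1,b,left)
state=q1 head=-1 tape=b[c]bcb   (q1,c)→(q1,a,left)
state=q1 head=-2 tape=[b]abcb   (q1,b)→(q1,a,right)
state=q1 head=-1 tape=a[a]bcb   (q1,a)→(q0,c,right)
state=q0 head=0 tape=ac[b]cb   (q0,b)→(q1,b,left)
state=q1 head=-1 tape=a[c]bcb   (q1,c)→(q1,a,left)
state=q1 head=-2 tape=[a]abcb   (q1,a)→(q0,c,right)
state=q0 head=-1 tape=c[a]bcb   (q0,a)→(qH,c,left)
state=qH head=-2 tape=[c]cbcb
M halts after 12 transitions.

12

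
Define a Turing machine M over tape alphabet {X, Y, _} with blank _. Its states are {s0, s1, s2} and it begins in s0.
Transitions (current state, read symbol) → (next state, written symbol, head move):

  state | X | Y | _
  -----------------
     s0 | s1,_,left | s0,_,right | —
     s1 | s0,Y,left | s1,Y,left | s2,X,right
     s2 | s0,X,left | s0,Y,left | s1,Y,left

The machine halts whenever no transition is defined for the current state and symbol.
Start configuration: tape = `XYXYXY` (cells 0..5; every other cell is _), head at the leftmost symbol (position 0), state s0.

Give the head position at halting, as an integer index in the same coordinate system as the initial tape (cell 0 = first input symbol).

state=s0 head=0 tape=__[X]YXYXY   (s0,X)→(s1,_,left)
state=s1 head=-1 tape=_[_]_YXYXY   (s1,_)→(s2,X,right)
state=s2 head=0 tape=_X[_]YXYXY   (s2,_)→(s1,Y,left)
state=s1 head=-1 tape=_[X]YYXYXY   (s1,X)→(s0,Y,left)
state=s0 head=-2 tape=[_]YYYXYXY
At halt the head is at cell -2.

-2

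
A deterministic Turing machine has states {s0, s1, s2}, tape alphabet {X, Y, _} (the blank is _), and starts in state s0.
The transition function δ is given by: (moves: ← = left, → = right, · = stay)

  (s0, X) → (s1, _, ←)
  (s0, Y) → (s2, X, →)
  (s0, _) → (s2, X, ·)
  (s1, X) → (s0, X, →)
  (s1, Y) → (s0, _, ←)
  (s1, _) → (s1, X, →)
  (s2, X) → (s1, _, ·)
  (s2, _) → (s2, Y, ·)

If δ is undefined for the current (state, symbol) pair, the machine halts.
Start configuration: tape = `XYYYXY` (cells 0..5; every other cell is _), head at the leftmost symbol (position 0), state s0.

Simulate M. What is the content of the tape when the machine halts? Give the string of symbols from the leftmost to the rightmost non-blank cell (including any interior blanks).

s0 | _[X]YYYXY_   read X → write _, move ←, go to s1
s1 | [_]_YYYXY_   read _ → write X, move →, go to s1
s1 | X[_]YYYXY_   read _ → write X, move →, go to s1
s1 | XX[Y]YYXY_   read Y → write _, move ←, go to s0
s0 | X[X]_YYXY_   read X → write _, move ←, go to s1
s1 | [X]__YYXY_   read X → write X, move →, go to s0
s0 | X[_]_YYXY_   read _ → write X, move ·, go to s2
s2 | X[X]_YYXY_   read X → write _, move ·, go to s1
s1 | X[_]_YYXY_   read _ → write X, move →, go to s1
s1 | XX[_]YYXY_   read _ → write X, move →, go to s1
s1 | XXX[Y]YXY_   read Y → write _, move ←, go to s0
s0 | XX[X]_YXY_   read X → write _, move ←, go to s1
s1 | X[X]__YXY_   read X → write X, move →, go to s0
s0 | XX[_]_YXY_   read _ → write X, move ·, go to s2
s2 | XX[X]_YXY_   read X → write _, move ·, go to s1
s1 | XX[_]_YXY_   read _ → write X, move →, go to s1
s1 | XXX[_]YXY_   read _ → write X, move →, go to s1
s1 | XXXX[Y]XY_   read Y → write _, move ←, go to s0
s0 | XXX[X]_XY_   read X → write _, move ←, go to s1
s1 | XX[X]__XY_   read X → write X, move →, go to s0
s0 | XXX[_]_XY_   read _ → write X, move ·, go to s2
s2 | XXX[X]_XY_   read X → write _, move ·, go to s1
s1 | XXX[_]_XY_   read _ → write X, move →, go to s1
s1 | XXXX[_]XY_   read _ → write X, move →, go to s1
s1 | XXXXX[X]Y_   read X → write X, move →, go to s0
s0 | XXXXXX[Y]_   read Y → write X, move →, go to s2
s2 | XXXXXXX[_]   read _ → write Y, move ·, go to s2
s2 | XXXXXXX[Y]
The non-blank tape span at halt is XXXXXXXY.

XXXXXXXY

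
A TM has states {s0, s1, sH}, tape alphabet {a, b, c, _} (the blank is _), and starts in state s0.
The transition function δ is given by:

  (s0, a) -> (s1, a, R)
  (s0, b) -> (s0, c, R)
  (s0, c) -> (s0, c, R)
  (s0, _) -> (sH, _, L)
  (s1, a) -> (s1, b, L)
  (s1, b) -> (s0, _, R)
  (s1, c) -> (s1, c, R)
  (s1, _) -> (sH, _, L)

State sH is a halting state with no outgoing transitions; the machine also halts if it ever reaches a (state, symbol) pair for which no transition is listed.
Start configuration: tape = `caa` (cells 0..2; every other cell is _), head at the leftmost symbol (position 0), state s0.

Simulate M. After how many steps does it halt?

state=s0 head=0 tape=[c]aa_   (s0,c)→(s0,c,R)
state=s0 head=1 tape=c[a]a_   (s0,a)→(s1,a,R)
state=s1 head=2 tape=ca[a]_   (s1,a)→(s1,b,L)
state=s1 head=1 tape=c[a]b_   (s1,a)→(s1,b,L)
state=s1 head=0 tape=[c]bb_   (s1,c)→(s1,c,R)
state=s1 head=1 tape=c[b]b_   (s1,b)→(s0,_,R)
state=s0 head=2 tape=c_[b]_   (s0,b)→(s0,c,R)
state=s0 head=3 tape=c_c[_]   (s0,_)→(sH,_,L)
state=sH head=2 tape=c_[c]_
M halts after 8 transitions.

8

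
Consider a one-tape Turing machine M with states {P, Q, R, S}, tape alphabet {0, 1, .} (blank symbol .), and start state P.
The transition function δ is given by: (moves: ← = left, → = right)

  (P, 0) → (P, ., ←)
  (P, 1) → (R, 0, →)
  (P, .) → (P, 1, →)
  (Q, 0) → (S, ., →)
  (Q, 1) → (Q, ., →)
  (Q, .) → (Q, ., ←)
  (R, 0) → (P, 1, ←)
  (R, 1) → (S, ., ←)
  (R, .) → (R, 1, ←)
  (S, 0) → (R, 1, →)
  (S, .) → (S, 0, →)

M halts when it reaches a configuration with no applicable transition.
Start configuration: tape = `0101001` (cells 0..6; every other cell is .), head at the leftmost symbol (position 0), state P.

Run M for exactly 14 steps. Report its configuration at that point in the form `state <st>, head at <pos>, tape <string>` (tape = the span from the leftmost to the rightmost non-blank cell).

state=P head=0 tape=..[0]101001   (P,0)→(P,.,←)
state=P head=-1 tape=.[.].101001   (P,.)→(P,1,→)
state=P head=0 tape=.1[.]101001   (P,.)→(P,1,→)
state=P head=1 tape=.11[1]01001   (P,1)→(R,0,→)
state=R head=2 tape=.110[0]1001   (R,0)→(P,1,←)
state=P head=1 tape=.11[0]11001   (P,0)→(P,.,←)
state=P head=0 tape=.1[1].11001   (P,1)→(R,0,→)
state=R head=1 tape=.10[.]11001   (R,.)→(R,1,←)
state=R head=0 tape=.1[0]111001   (R,0)→(P,1,←)
state=P head=-1 tape=.[1]1111001   (P,1)→(R,0,→)
state=R head=0 tape=.0[1]111001   (R,1)→(S,.,←)
state=S head=-1 tape=.[0].111001   (S,0)→(R,1,→)
state=R head=0 tape=.1[.]111001   (R,.)→(R,1,←)
state=R head=-1 tape=.[1]1111001   (R,1)→(S,.,←)
state=S head=-2 tape=[.].1111001
After 14 steps: state S, head at -2, tape 1111001.

state S, head at -2, tape 1111001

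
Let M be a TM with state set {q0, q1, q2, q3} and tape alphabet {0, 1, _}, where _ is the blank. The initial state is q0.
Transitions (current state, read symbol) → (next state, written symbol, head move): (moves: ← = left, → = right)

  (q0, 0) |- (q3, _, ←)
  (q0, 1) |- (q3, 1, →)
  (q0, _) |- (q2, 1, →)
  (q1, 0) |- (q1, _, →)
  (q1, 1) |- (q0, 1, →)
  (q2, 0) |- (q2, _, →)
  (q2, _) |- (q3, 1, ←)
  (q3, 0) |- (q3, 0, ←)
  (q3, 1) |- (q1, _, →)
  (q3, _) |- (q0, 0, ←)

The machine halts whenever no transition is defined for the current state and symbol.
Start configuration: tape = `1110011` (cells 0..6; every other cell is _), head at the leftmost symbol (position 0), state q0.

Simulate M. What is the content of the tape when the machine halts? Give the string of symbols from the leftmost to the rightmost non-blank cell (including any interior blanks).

state=q0 head=0 tape=[1]110011   (q0,1)→(q3,1,→)
state=q3 head=1 tape=1[1]10011   (q3,1)→(q1,_,→)
state=q1 head=2 tape=1_[1]0011   (q1,1)→(q0,1,→)
state=q0 head=3 tape=1_1[0]011   (q0,0)→(q3,_,←)
state=q3 head=2 tape=1_[1]_011   (q3,1)→(q1,_,→)
state=q1 head=3 tape=1__[_]011
The non-blank tape span at halt is 1___011.

1___011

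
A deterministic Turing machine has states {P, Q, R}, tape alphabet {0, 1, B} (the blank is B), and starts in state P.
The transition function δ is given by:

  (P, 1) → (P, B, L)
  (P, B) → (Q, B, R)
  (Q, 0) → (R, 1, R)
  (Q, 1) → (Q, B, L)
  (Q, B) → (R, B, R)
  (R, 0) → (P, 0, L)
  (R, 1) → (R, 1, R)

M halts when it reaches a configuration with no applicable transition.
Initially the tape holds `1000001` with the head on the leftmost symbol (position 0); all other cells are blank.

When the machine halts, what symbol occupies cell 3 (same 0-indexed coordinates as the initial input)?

P | B[1]000001B   read 1 → write B, move L, go to P
P | [B]B000001B   read B → write B, move R, go to Q
Q | B[B]000001B   read B → write B, move R, go to R
R | BB[0]00001B   read 0 → write 0, move L, go to P
P | B[B]000001B   read B → write B, move R, go to Q
Q | BB[0]00001B   read 0 → write 1, move R, go to R
R | BB1[0]0001B   read 0 → write 0, move L, go to P
P | BB[1]00001B   read 1 → write B, move L, go to P
P | B[B]B00001B   read B → write B, move R, go to Q
Q | BB[B]00001B   read B → write B, move R, go to R
R | BBB[0]0001B   read 0 → write 0, move L, go to P
P | BB[B]00001B   read B → write B, move R, go to Q
Q | BBB[0]0001B   read 0 → write 1, move R, go to R
R | BBB1[0]001B   read 0 → write 0, move L, go to P
P | BBB[1]0001B   read 1 → write B, move L, go to P
P | BB[B]B0001B   read B → write B, move R, go to Q
Q | BBB[B]0001B   read B → write B, move R, go to R
R | BBBB[0]001B   read 0 → write 0, move L, go to P
P | BBB[B]0001B   read B → write B, move R, go to Q
Q | BBBB[0]001B   read 0 → write 1, move R, go to R
R | BBBB1[0]01B   read 0 → write 0, move L, go to P
P | BBBB[1]001B   read 1 → write B, move L, go to P
P | BBB[B]B001B   read B → write B, move R, go to Q
Q | BBBB[B]001B   read B → write B, move R, go to R
R | BBBBB[0]01B   read 0 → write 0, move L, go to P
P | BBBB[B]001B   read B → write B, move R, go to Q
Q | BBBBB[0]01B   read 0 → write 1, move R, go to R
R | BBBBB1[0]1B   read 0 → write 0, move L, go to P
P | BBBBB[1]01B   read 1 → write B, move L, go to P
P | BBBB[B]B01B   read B → write B, move R, go to Q
Q | BBBBB[B]01B   read B → write B, move R, go to R
R | BBBBBB[0]1B   read 0 → write 0, move L, go to P
P | BBBBB[B]01B   read B → write B, move R, go to Q
Q | BBBBBB[0]1B   read 0 → write 1, move R, go to R
R | BBBBBB1[1]B   read 1 → write 1, move R, go to R
R | BBBBBB11[B]
Cell 3 holds B when M halts.

B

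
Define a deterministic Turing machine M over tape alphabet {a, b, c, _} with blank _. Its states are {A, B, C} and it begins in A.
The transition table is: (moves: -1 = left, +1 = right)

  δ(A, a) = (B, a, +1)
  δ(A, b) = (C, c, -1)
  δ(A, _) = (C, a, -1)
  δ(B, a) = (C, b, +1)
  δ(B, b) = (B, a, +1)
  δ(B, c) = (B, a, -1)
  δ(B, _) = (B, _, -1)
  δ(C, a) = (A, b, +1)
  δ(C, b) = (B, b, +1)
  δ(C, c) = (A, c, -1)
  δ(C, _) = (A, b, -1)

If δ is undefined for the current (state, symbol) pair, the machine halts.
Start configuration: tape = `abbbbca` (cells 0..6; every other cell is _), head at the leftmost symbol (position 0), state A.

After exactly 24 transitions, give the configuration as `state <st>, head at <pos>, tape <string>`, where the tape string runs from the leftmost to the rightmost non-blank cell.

state C, head at 6, tape aaaababcb

A | [a]bbbbca__   read a → write a, move +1, go to B
B | a[b]bbbca__   read b → write a, move +1, go to B
B | aa[b]bbca__   read b → write a, move +1, go to B
B | aaa[b]bca__   read b → write a, move +1, go to B
B | aaaa[b]ca__   read b → write a, move +1, go to B
B | aaaaa[c]a__   read c → write a, move -1, go to B
B | aaaa[a]aa__   read a → write b, move +1, go to C
C | aaaab[a]a__   read a → write b, move +1, go to A
A | aaaabb[a]__   read a → write a, move +1, go to B
B | aaaabba[_]_   read _ → write _, move -1, go to B
B | aaaabb[a]__   read a → write b, move +1, go to C
C | aaaabbb[_]_   read _ → write b, move -1, go to A
A | aaaabb[b]b_   read b → write c, move -1, go to C
C | aaaab[b]cb_   read b → write b, move +1, go to B
B | aaaabb[c]b_   read c → write a, move -1, go to B
B | aaaab[b]ab_   read b → write a, move +1, go to B
B | aaaaba[a]b_   read a → write b, move +1, go to C
C | aaaabab[b]_   read b → write b, move +1, go to B
B | aaaababb[_]   read _ → write _, move -1, go to B
B | aaaabab[b]_   read b → write a, move +1, go to B
B | aaaababa[_]   read _ → write _, move -1, go to B
B | aaaabab[a]_   read a → write b, move +1, go to C
C | aaaababb[_]   read _ → write b, move -1, go to A
A | aaaabab[b]b   read b → write c, move -1, go to C
C | aaaaba[b]cb
After 24 steps: state C, head at 6, tape aaaababcb.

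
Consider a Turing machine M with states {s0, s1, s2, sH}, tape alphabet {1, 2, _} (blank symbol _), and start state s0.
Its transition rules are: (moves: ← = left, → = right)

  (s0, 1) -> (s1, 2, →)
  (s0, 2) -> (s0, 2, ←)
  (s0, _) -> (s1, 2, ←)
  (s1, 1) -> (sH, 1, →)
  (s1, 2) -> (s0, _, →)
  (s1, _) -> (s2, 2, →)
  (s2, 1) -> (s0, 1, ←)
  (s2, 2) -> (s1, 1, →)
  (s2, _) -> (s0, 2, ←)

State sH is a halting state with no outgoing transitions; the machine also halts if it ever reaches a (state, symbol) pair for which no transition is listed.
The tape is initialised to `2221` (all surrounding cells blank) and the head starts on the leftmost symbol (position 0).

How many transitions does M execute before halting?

state=s0 head=0 tape=__[2]221   (s0,2)→(s0,2,←)
state=s0 head=-1 tape=_[_]2221   (s0,_)→(s1,2,←)
state=s1 head=-2 tape=[_]22221   (s1,_)→(s2,2,→)
state=s2 head=-1 tape=2[2]2221   (s2,2)→(s1,1,→)
state=s1 head=0 tape=21[2]221   (s1,2)→(s0,_,→)
state=s0 head=1 tape=21_[2]21   (s0,2)→(s0,2,←)
state=s0 head=0 tape=21[_]221   (s0,_)→(s1,2,←)
state=s1 head=-1 tape=2[1]2221   (s1,1)→(sH,1,→)
state=sH head=0 tape=21[2]221
M halts after 8 transitions.

8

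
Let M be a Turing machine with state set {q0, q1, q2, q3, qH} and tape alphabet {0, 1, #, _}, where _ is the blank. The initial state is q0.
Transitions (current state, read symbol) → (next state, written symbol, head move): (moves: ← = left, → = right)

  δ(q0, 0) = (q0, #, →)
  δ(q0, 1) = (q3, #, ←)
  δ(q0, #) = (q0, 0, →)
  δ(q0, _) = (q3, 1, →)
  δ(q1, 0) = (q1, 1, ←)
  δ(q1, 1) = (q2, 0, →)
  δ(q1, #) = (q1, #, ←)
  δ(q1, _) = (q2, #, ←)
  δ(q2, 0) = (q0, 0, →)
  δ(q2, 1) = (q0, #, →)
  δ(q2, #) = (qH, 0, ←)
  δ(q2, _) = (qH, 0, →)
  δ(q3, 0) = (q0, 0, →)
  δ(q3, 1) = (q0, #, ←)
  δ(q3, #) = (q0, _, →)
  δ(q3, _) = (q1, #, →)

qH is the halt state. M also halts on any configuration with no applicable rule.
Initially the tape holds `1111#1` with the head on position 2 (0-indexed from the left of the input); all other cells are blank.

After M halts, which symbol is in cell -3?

0

q0 | ___11[1]1#1   read 1 → write #, move ←, go to q3
q3 | ___1[1]#1#1   read 1 → write #, move ←, go to q0
q0 | ___[1]##1#1   read 1 → write #, move ←, go to q3
q3 | __[_]###1#1   read _ → write #, move →, go to q1
q1 | __#[#]##1#1   read # → write #, move ←, go to q1
q1 | __[#]###1#1   read # → write #, move ←, go to q1
q1 | _[_]####1#1   read _ → write #, move ←, go to q2
q2 | [_]#####1#1   read _ → write 0, move →, go to qH
qH | 0[#]####1#1
Cell -3 holds 0 when M halts.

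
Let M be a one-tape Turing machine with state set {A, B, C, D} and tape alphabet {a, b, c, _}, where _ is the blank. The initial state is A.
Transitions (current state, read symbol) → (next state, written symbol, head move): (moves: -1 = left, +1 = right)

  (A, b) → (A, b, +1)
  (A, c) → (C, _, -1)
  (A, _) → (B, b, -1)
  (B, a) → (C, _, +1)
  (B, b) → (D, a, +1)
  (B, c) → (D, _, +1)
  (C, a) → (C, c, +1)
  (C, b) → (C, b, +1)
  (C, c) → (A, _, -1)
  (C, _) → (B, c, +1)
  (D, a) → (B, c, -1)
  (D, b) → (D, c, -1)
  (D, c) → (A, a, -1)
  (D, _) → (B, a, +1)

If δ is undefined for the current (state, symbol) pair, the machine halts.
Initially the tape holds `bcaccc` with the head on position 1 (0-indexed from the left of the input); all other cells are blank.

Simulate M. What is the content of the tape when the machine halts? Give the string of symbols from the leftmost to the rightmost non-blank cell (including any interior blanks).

ba__bcc

A | b[c]accc__   read c → write _, move -1, go to C
C | [b]_accc__   read b → write b, move +1, go to C
C | b[_]accc__   read _ → write c, move +1, go to B
B | bc[a]ccc__   read a → write _, move +1, go to C
C | bc_[c]cc__   read c → write _, move -1, go to A
A | bc[_]_cc__   read _ → write b, move -1, go to B
B | b[c]b_cc__   read c → write _, move +1, go to D
D | b_[b]_cc__   read b → write c, move -1, go to D
D | b[_]c_cc__   read _ → write a, move +1, go to B
B | ba[c]_cc__   read c → write _, move +1, go to D
D | ba_[_]cc__   read _ → write a, move +1, go to B
B | ba_a[c]c__   read c → write _, move +1, go to D
D | ba_a_[c]__   read c → write a, move -1, go to A
A | ba_a[_]a__   read _ → write b, move -1, go to B
B | ba_[a]ba__   read a → write _, move +1, go to C
C | ba__[b]a__   read b → write b, move +1, go to C
C | ba__b[a]__   read a → write c, move +1, go to C
C | ba__bc[_]_   read _ → write c, move +1, go to B
B | ba__bcc[_]
The non-blank tape span at halt is ba__bcc.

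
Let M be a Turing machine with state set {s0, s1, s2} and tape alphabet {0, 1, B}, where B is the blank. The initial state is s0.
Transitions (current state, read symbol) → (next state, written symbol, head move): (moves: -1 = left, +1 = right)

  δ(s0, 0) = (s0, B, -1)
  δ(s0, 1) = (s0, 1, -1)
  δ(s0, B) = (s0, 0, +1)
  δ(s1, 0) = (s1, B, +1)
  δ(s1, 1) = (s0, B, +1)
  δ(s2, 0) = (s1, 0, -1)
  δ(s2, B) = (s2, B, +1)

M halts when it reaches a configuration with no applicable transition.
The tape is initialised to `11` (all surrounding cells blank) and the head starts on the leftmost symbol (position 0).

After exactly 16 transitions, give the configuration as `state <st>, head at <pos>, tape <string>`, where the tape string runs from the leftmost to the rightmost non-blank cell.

state=s0 head=0 tape=BBBB[1]1   (s0,1)→(s0,1,-1)
state=s0 head=-1 tape=BBB[B]11   (s0,B)→(s0,0,+1)
state=s0 head=0 tape=BBB0[1]1   (s0,1)→(s0,1,-1)
state=s0 head=-1 tape=BBB[0]11   (s0,0)→(s0,B,-1)
state=s0 head=-2 tape=BB[B]B11   (s0,B)→(s0,0,+1)
state=s0 head=-1 tape=BB0[B]11   (s0,B)→(s0,0,+1)
state=s0 head=0 tape=BB00[1]1   (s0,1)→(s0,1,-1)
state=s0 head=-1 tape=BB0[0]11   (s0,0)→(s0,B,-1)
state=s0 head=-2 tape=BB[0]B11   (s0,0)→(s0,B,-1)
state=s0 head=-3 tape=B[B]BB11   (s0,B)→(s0,0,+1)
state=s0 head=-2 tape=B0[B]B11   (s0,B)→(s0,0,+1)
state=s0 head=-1 tape=B00[B]11   (s0,B)→(s0,0,+1)
state=s0 head=0 tape=B000[1]1   (s0,1)→(s0,1,-1)
state=s0 head=-1 tape=B00[0]11   (s0,0)→(s0,B,-1)
state=s0 head=-2 tape=B0[0]B11   (s0,0)→(s0,B,-1)
state=s0 head=-3 tape=B[0]BB11   (s0,0)→(s0,B,-1)
state=s0 head=-4 tape=[B]BBB11
After 16 steps: state s0, head at -4, tape 11.

state s0, head at -4, tape 11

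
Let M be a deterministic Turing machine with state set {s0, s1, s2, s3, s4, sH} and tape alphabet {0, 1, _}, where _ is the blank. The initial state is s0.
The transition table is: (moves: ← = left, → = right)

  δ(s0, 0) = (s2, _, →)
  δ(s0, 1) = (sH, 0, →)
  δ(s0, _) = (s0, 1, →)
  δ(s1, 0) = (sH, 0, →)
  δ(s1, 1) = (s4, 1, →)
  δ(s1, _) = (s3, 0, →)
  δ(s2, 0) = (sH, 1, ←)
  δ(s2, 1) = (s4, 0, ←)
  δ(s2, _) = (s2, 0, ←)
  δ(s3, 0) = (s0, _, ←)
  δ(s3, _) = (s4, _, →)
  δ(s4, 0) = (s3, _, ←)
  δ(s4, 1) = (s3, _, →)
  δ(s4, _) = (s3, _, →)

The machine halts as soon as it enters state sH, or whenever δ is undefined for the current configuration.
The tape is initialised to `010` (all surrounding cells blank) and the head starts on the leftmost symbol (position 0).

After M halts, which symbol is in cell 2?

_

s0 | [0]10_   read 0 → write _, move →, go to s2
s2 | _[1]0_   read 1 → write 0, move ←, go to s4
s4 | [_]00_   read _ → write _, move →, go to s3
s3 | _[0]0_   read 0 → write _, move ←, go to s0
s0 | [_]_0_   read _ → write 1, move →, go to s0
s0 | 1[_]0_   read _ → write 1, move →, go to s0
s0 | 11[0]_   read 0 → write _, move →, go to s2
s2 | 11_[_]   read _ → write 0, move ←, go to s2
s2 | 11[_]0   read _ → write 0, move ←, go to s2
s2 | 1[1]00   read 1 → write 0, move ←, go to s4
s4 | [1]000   read 1 → write _, move →, go to s3
s3 | _[0]00   read 0 → write _, move ←, go to s0
s0 | [_]_00   read _ → write 1, move →, go to s0
s0 | 1[_]00   read _ → write 1, move →, go to s0
s0 | 11[0]0   read 0 → write _, move →, go to s2
s2 | 11_[0]   read 0 → write 1, move ←, go to sH
sH | 11[_]1
Cell 2 holds _ when M halts.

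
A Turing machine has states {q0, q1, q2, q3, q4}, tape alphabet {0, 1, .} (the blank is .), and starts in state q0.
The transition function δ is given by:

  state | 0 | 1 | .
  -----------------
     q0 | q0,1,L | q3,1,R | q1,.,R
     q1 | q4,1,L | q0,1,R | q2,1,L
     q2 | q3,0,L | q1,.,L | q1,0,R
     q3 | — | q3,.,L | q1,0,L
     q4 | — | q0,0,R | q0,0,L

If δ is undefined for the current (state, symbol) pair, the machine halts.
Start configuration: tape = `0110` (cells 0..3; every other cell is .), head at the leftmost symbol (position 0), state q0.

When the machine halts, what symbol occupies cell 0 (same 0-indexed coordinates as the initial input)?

.

state=q0 head=0 tape=...[0]110   (q0,0)→(q0,1,L)
state=q0 head=-1 tape=..[.]1110   (q0,.)→(q1,.,R)
state=q1 head=0 tape=...[1]110   (q1,1)→(q0,1,R)
state=q0 head=1 tape=...1[1]10   (q0,1)→(q3,1,R)
state=q3 head=2 tape=...11[1]0   (q3,1)→(q3,.,L)
state=q3 head=1 tape=...1[1].0   (q3,1)→(q3,.,L)
state=q3 head=0 tape=...[1]..0   (q3,1)→(q3,.,L)
state=q3 head=-1 tape=..[.]...0   (q3,.)→(q1,0,L)
state=q1 head=-2 tape=.[.]0...0   (q1,.)→(q2,1,L)
state=q2 head=-3 tape=[.]10...0   (q2,.)→(q1,0,R)
state=q1 head=-2 tape=0[1]0...0   (q1,1)→(q0,1,R)
state=q0 head=-1 tape=01[0]...0   (q0,0)→(q0,1,L)
state=q0 head=-2 tape=0[1]1...0   (q0,1)→(q3,1,R)
state=q3 head=-1 tape=01[1]...0   (q3,1)→(q3,.,L)
state=q3 head=-2 tape=0[1]....0   (q3,1)→(q3,.,L)
state=q3 head=-3 tape=[0].....0
Cell 0 holds . when M halts.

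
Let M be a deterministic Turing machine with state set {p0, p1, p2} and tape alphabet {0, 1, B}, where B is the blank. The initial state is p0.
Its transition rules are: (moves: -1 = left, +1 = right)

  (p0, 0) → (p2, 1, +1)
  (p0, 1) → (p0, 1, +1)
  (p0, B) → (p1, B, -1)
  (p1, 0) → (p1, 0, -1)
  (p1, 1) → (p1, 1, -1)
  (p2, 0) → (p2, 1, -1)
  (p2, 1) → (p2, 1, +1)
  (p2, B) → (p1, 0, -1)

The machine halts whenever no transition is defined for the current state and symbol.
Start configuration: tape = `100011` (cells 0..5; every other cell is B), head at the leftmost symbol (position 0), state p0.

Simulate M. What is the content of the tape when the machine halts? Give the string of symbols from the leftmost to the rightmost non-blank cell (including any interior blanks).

state=p0 head=0 tape=B[1]00011B   (p0,1)→(p0,1,+1)
state=p0 head=1 tape=B1[0]0011B   (p0,0)→(p2,1,+1)
state=p2 head=2 tape=B11[0]011B   (p2,0)→(p2,1,-1)
state=p2 head=1 tape=B1[1]1011B   (p2,1)→(p2,1,+1)
state=p2 head=2 tape=B11[1]011B   (p2,1)→(p2,1,+1)
state=p2 head=3 tape=B111[0]11B   (p2,0)→(p2,1,-1)
state=p2 head=2 tape=B11[1]111B   (p2,1)→(p2,1,+1)
state=p2 head=3 tape=B111[1]11B   (p2,1)→(p2,1,+1)
state=p2 head=4 tape=B1111[1]1B   (p2,1)→(p2,1,+1)
state=p2 head=5 tape=B11111[1]B   (p2,1)→(p2,1,+1)
state=p2 head=6 tape=B111111[B]   (p2,B)→(p1,0,-1)
state=p1 head=5 tape=B11111[1]0   (p1,1)→(p1,1,-1)
state=p1 head=4 tape=B1111[1]10   (p1,1)→(p1,1,-1)
state=p1 head=3 tape=B111[1]110   (p1,1)→(p1,1,-1)
state=p1 head=2 tape=B11[1]1110   (p1,1)→(p1,1,-1)
state=p1 head=1 tape=B1[1]11110   (p1,1)→(p1,1,-1)
state=p1 head=0 tape=B[1]111110   (p1,1)→(p1,1,-1)
state=p1 head=-1 tape=[B]1111110
The non-blank tape span at halt is 1111110.

1111110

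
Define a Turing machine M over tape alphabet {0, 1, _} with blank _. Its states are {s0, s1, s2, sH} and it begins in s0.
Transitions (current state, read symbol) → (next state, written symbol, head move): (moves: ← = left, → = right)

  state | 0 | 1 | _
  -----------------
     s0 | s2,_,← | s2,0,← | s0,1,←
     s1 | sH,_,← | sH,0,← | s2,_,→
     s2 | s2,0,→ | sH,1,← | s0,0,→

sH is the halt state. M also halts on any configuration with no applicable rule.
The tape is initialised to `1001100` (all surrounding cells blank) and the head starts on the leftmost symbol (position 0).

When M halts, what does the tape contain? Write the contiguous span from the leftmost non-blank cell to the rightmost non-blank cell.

00000100

state=s0 head=0 tape=_[1]001100   (s0,1)→(s2,0,←)
state=s2 head=-1 tape=[_]0001100   (s2,_)→(s0,0,→)
state=s0 head=0 tape=0[0]001100   (s0,0)→(s2,_,←)
state=s2 head=-1 tape=[0]_001100   (s2,0)→(s2,0,→)
state=s2 head=0 tape=0[_]001100   (s2,_)→(s0,0,→)
state=s0 head=1 tape=00[0]01100   (s0,0)→(s2,_,←)
state=s2 head=0 tape=0[0]_01100   (s2,0)→(s2,0,→)
state=s2 head=1 tape=00[_]01100   (s2,_)→(s0,0,→)
state=s0 head=2 tape=000[0]1100   (s0,0)→(s2,_,←)
state=s2 head=1 tape=00[0]_1100   (s2,0)→(s2,0,→)
state=s2 head=2 tape=000[_]1100   (s2,_)→(s0,0,→)
state=s0 head=3 tape=0000[1]100   (s0,1)→(s2,0,←)
state=s2 head=2 tape=000[0]0100   (s2,0)→(s2,0,→)
state=s2 head=3 tape=0000[0]100   (s2,0)→(s2,0,→)
state=s2 head=4 tape=00000[1]00   (s2,1)→(sH,1,←)
state=sH head=3 tape=0000[0]100
The non-blank tape span at halt is 00000100.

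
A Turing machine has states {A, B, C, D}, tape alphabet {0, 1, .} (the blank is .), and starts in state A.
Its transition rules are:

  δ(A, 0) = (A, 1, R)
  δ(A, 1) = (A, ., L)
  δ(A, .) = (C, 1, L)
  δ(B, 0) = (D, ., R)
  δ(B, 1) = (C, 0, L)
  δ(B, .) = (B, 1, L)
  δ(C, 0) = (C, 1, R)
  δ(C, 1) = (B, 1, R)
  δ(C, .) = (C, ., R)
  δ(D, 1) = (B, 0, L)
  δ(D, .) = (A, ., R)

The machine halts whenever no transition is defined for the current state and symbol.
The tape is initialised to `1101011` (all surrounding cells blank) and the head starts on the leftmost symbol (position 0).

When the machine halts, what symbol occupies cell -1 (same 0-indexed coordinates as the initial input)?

1

state=A head=0 tape=..[1]101011   (A,1)→(A,.,L)
state=A head=-1 tape=.[.].101011   (A,.)→(C,1,L)
state=C head=-2 tape=[.]1.101011   (C,.)→(C,.,R)
state=C head=-1 tape=.[1].101011   (C,1)→(B,1,R)
state=B head=0 tape=.1[.]101011   (B,.)→(B,1,L)
state=B head=-1 tape=.[1]1101011   (B,1)→(C,0,L)
state=C head=-2 tape=[.]01101011   (C,.)→(C,.,R)
state=C head=-1 tape=.[0]1101011   (C,0)→(C,1,R)
state=C head=0 tape=.1[1]101011   (C,1)→(B,1,R)
state=B head=1 tape=.11[1]01011   (B,1)→(C,0,L)
state=C head=0 tape=.1[1]001011   (C,1)→(B,1,R)
state=B head=1 tape=.11[0]01011   (B,0)→(D,.,R)
state=D head=2 tape=.11.[0]1011
Cell -1 holds 1 when M halts.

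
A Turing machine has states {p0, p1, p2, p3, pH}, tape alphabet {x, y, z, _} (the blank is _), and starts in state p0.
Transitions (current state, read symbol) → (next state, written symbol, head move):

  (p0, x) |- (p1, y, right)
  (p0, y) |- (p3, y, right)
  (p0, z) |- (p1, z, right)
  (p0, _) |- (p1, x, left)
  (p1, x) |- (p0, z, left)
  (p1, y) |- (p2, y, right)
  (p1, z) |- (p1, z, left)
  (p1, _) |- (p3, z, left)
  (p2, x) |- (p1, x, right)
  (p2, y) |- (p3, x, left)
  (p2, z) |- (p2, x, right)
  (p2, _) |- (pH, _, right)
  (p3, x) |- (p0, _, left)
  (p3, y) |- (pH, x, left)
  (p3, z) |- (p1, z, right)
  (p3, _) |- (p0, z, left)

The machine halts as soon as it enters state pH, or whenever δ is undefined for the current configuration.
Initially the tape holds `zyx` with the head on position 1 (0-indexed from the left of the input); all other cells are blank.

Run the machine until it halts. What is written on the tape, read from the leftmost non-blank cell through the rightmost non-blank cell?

zyxx

state=p0 head=1 tape=z[y]x___   (p0,y)→(p3,y,right)
state=p3 head=2 tape=zy[x]___   (p3,x)→(p0,_,left)
state=p0 head=1 tape=z[y]____   (p0,y)→(p3,y,right)
state=p3 head=2 tape=zy[_]___   (p3,_)→(p0,z,left)
state=p0 head=1 tape=z[y]z___   (p0,y)→(p3,y,right)
state=p3 head=2 tape=zy[z]___   (p3,z)→(p1,z,right)
state=p1 head=3 tape=zyz[_]__   (p1,_)→(p3,z,left)
state=p3 head=2 tape=zy[z]z__   (p3,z)→(p1,z,right)
state=p1 head=3 tape=zyz[z]__   (p1,z)→(p1,z,left)
state=p1 head=2 tape=zy[z]z__   (p1,z)→(p1,z,left)
state=p1 head=1 tape=z[y]zz__   (p1,y)→(p2,y,right)
state=p2 head=2 tape=zy[z]z__   (p2,z)→(p2,x,right)
state=p2 head=3 tape=zyx[z]__   (p2,z)→(p2,x,right)
state=p2 head=4 tape=zyxx[_]_   (p2,_)→(pH,_,right)
state=pH head=5 tape=zyxx_[_]
The non-blank tape span at halt is zyxx.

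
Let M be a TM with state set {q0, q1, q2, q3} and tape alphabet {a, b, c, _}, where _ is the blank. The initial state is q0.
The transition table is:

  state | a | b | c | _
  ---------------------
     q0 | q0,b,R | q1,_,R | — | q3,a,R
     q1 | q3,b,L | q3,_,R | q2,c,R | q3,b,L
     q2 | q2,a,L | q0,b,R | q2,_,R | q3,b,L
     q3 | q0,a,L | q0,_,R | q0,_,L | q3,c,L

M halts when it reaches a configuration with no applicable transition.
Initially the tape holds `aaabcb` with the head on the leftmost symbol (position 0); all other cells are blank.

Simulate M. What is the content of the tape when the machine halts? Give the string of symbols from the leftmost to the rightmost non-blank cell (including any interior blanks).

state=q0 head=0 tape=[a]aabcb__   (q0,a)→(q0,b,R)
state=q0 head=1 tape=b[a]abcb__   (q0,a)→(q0,b,R)
state=q0 head=2 tape=bb[a]bcb__   (q0,a)→(q0,b,R)
state=q0 head=3 tape=bbb[b]cb__   (q0,b)→(q1,_,R)
state=q1 head=4 tape=bbb_[c]b__   (q1,c)→(q2,c,R)
state=q2 head=5 tape=bbb_c[b]__   (q2,b)→(q0,b,R)
state=q0 head=6 tape=bbb_cb[_]_   (q0,_)→(q3,a,R)
state=q3 head=7 tape=bbb_cba[_]   (q3,_)→(q3,c,L)
state=q3 head=6 tape=bbb_cb[a]c   (q3,a)→(q0,a,L)
state=q0 head=5 tape=bbb_c[b]ac   (q0,b)→(q1,_,R)
state=q1 head=6 tape=bbb_c_[a]c   (q1,a)→(q3,b,L)
state=q3 head=5 tape=bbb_c[_]bc   (q3,_)→(q3,c,L)
state=q3 head=4 tape=bbb_[c]cbc   (q3,c)→(q0,_,L)
state=q0 head=3 tape=bbb[_]_cbc   (q0,_)→(q3,a,R)
state=q3 head=4 tape=bbba[_]cbc   (q3,_)→(q3,c,L)
state=q3 head=3 tape=bbb[a]ccbc   (q3,a)→(q0,a,L)
state=q0 head=2 tape=bb[b]accbc   (q0,b)→(q1,_,R)
state=q1 head=3 tape=bb_[a]ccbc   (q1,a)→(q3,b,L)
state=q3 head=2 tape=bb[_]bccbc   (q3,_)→(q3,c,L)
state=q3 head=1 tape=b[b]cbccbc   (q3,b)→(q0,_,R)
state=q0 head=2 tape=b_[c]bccbc
The non-blank tape span at halt is b_cbccbc.

b_cbccbc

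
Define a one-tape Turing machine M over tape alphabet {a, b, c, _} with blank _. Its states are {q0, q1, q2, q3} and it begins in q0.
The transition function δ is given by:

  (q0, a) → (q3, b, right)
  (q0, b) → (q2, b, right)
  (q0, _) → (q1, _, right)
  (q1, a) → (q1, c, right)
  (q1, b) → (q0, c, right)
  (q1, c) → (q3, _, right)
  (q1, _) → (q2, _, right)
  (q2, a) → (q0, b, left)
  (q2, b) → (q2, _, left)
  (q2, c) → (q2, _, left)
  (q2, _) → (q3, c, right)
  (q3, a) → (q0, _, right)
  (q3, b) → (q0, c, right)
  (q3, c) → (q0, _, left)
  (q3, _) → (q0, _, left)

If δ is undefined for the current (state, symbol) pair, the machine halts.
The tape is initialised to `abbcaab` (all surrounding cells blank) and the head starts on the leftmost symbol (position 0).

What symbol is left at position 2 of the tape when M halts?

_

q0 | _[a]bbcaab   read a → write b, move right, go to q3
q3 | _b[b]bcaab   read b → write c, move right, go to q0
q0 | _bc[b]caab   read b → write b, move right, go to q2
q2 | _bcb[c]aab   read c → write _, move left, go to q2
q2 | _bc[b]_aab   read b → write _, move left, go to q2
q2 | _b[c]__aab   read c → write _, move left, go to q2
q2 | _[b]___aab   read b → write _, move left, go to q2
q2 | [_]____aab   read _ → write c, move right, go to q3
q3 | c[_]___aab   read _ → write _, move left, go to q0
q0 | [c]____aab
Cell 2 holds _ when M halts.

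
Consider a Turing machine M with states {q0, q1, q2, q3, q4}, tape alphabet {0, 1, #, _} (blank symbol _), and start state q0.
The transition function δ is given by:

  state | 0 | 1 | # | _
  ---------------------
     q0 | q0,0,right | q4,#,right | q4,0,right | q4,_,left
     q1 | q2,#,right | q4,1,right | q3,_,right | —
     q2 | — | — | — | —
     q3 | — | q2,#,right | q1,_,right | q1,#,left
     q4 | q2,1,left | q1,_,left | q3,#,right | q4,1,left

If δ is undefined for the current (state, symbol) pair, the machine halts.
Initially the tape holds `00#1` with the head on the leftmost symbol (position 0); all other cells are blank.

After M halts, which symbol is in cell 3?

_

state=q0 head=0 tape=[0]0#1   (q0,0)→(q0,0,right)
state=q0 head=1 tape=0[0]#1   (q0,0)→(q0,0,right)
state=q0 head=2 tape=00[#]1   (q0,#)→(q4,0,right)
state=q4 head=3 tape=000[1]   (q4,1)→(q1,_,left)
state=q1 head=2 tape=00[0]_   (q1,0)→(q2,#,right)
state=q2 head=3 tape=00#[_]
Cell 3 holds _ when M halts.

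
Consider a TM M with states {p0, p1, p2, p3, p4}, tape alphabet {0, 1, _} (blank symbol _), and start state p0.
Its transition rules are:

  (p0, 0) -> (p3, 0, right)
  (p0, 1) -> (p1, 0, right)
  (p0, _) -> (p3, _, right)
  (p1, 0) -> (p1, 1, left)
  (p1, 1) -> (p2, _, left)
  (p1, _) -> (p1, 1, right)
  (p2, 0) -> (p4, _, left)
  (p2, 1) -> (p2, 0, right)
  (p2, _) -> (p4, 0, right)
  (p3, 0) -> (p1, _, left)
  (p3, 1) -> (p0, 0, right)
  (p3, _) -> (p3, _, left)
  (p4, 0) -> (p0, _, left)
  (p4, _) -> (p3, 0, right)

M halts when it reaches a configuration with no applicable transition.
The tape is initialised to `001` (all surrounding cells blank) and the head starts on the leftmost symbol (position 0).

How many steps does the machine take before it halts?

20

state=p0 head=0 tape=__[0]01__   (p0,0)→(p3,0,right)
state=p3 head=1 tape=__0[0]1__   (p3,0)→(p1,_,left)
state=p1 head=0 tape=__[0]_1__   (p1,0)→(p1,1,left)
state=p1 head=-1 tape=_[_]1_1__   (p1,_)→(p1,1,right)
state=p1 head=0 tape=_1[1]_1__   (p1,1)→(p2,_,left)
state=p2 head=-1 tape=_[1]__1__   (p2,1)→(p2,0,right)
state=p2 head=0 tape=_0[_]_1__   (p2,_)→(p4,0,right)
state=p4 head=1 tape=_00[_]1__   (p4,_)→(p3,0,right)
state=p3 head=2 tape=_000[1]__   (p3,1)→(p0,0,right)
state=p0 head=3 tape=_0000[_]_   (p0,_)→(p3,_,right)
state=p3 head=4 tape=_0000_[_]   (p3,_)→(p3,_,left)
state=p3 head=3 tape=_0000[_]_   (p3,_)→(p3,_,left)
state=p3 head=2 tape=_000[0]__   (p3,0)→(p1,_,left)
state=p1 head=1 tape=_00[0]___   (p1,0)→(p1,1,left)
state=p1 head=0 tape=_0[0]1___   (p1,0)→(p1,1,left)
state=p1 head=-1 tape=_[0]11___   (p1,0)→(p1,1,left)
state=p1 head=-2 tape=[_]111___   (p1,_)→(p1,1,right)
state=p1 head=-1 tape=1[1]11___   (p1,1)→(p2,_,left)
state=p2 head=-2 tape=[1]_11___   (p2,1)→(p2,0,right)
state=p2 head=-1 tape=0[_]11___   (p2,_)→(p4,0,right)
state=p4 head=0 tape=00[1]1___
M halts after 20 transitions.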